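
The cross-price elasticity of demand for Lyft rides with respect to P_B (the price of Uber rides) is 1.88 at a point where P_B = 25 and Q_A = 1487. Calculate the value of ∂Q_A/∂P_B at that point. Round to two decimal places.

111.82

ε = (∂Q_A/∂P_B)·(P_B/Q_A) ⇒ ∂Q_A/∂P_B = ε·Q_A/P_B = 1.88 × 1487/25 ≈ 111.82.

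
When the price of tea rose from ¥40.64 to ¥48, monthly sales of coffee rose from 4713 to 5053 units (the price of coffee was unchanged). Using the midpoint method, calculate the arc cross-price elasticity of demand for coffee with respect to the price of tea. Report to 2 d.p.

0.42

ΔQ_A = 5053 − 4713 = 340; ΔP_B = 48 − 40.64 = 7.36.
Midpoints: Q̄_A = 4883.0, P̄_B = 44.32.
ε = (ΔQ_A/Q̄_A)/(ΔP_B/P̄_B) = (340/4883.0)/(7.36/44.32) ≈ 0.42.
ε > 0: coffee and tea are substitutes.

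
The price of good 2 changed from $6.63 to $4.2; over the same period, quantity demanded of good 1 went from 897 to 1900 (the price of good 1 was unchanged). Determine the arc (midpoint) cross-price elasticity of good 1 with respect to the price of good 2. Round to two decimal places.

-1.60

ΔQ_1 = 1900 − 897 = 1003; ΔP_2 = 4.2 − 6.63 = -2.43.
Midpoints: Q̄_1 = 1398.5, P̄_2 = 5.42.
ε = (ΔQ_1/Q̄_1)/(ΔP_2/P̄_2) = (1003/1398.5)/(-2.43/5.42) ≈ -1.60.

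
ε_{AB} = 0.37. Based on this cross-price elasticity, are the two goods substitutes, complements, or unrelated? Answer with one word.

ε = 0.37 > 0, so a higher price of good B raises demand for good A: substitutes.

substitutes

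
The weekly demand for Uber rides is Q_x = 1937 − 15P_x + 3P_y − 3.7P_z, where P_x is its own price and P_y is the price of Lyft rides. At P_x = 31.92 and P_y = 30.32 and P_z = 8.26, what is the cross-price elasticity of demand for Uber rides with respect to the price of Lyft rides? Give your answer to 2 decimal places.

At P_x = 31.92 and P_y = 30.32 and P_z = 8.26: Q_x = 1518.598.
∂Q_x/∂P_y = 3.
ε = (∂Q_x/∂P_y)(P_y/Q_x) = 3 × (30.32/1518.598) ≈ 0.06.
Since ε > 0, Uber rides and Lyft rides are substitutes.

0.06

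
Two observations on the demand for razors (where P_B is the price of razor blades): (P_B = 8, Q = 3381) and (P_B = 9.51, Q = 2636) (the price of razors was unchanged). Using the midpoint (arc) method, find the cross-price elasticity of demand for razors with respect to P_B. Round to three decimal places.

-1.436

ΔQ_A = 2636 − 3381 = -745; ΔP_B = 9.51 − 8 = 1.51.
Midpoints: Q̄_A = 3008.5, P̄_B = 8.75.
ε = (ΔQ_A/Q̄_A)/(ΔP_B/P̄_B) = (-745/3008.5)/(1.51/8.75) ≈ -1.436.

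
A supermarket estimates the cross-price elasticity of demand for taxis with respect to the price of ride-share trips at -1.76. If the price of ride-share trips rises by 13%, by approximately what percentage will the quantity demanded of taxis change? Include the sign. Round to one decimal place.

%ΔQ ≈ ε × %ΔP of ride-share trips = -1.76 × (13%) = -22.9%.
Demand for taxis falls by about 22.9%.

-22.9%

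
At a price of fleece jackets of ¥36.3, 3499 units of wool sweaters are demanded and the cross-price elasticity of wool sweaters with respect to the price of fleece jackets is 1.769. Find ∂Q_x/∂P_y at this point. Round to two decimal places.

170.52

ε = (∂Q_x/∂P_y)·(P_y/Q_x) ⇒ ∂Q_x/∂P_y = ε·Q_x/P_y = 1.769 × 3499/36.3 ≈ 170.52.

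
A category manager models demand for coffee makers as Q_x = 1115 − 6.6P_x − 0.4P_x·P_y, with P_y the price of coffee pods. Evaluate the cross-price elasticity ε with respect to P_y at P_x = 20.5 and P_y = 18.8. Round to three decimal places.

At P_x = 20.5 and P_y = 18.8: Q_x = 825.54.
∂Q_x/∂P_y = -0.4P_x = -0.4(20.5) = -8.2000.
ε = (∂Q_x/∂P_y)(P_y/Q_x) = -8.2000 × (18.8/825.54) ≈ -0.187.
ε < 0: complements.

-0.187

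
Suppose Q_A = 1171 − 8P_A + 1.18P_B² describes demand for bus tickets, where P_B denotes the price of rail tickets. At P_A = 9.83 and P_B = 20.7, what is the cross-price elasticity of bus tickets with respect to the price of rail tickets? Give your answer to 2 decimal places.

0.63

At P_A = 9.83 and P_B = 20.7: Q_A = 1597.978.
∂Q_A/∂P_B = 2.36P_B = 2.36(20.7) = 48.8520.
ε = (∂Q_A/∂P_B)(P_B/Q_A) = 48.8520 × (20.7/1597.978) ≈ 0.63.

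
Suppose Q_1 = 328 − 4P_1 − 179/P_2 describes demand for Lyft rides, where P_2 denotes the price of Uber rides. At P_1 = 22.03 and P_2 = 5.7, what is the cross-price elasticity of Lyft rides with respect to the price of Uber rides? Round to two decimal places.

At P_1 = 22.03 and P_2 = 5.7: Q_1 = 208.476.
∂Q_1/∂P_2 = 179/P_2² = 5.5094.
ε = (∂Q_1/∂P_2)(P_2/Q_1) = 5.5094 × (5.7/208.476) ≈ 0.15.
ε > 0: substitutes.

0.15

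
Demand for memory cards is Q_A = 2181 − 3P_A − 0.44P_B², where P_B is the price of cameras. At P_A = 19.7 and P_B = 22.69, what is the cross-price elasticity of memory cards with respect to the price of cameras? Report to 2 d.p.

At P_A = 19.7 and P_B = 22.69: Q_A = 1895.372.
∂Q_A/∂P_B = -0.88P_B = -0.88(22.69) = -19.9672.
ε = (∂Q_A/∂P_B)(P_B/Q_A) = -19.9672 × (22.69/1895.372) ≈ -0.24.

-0.24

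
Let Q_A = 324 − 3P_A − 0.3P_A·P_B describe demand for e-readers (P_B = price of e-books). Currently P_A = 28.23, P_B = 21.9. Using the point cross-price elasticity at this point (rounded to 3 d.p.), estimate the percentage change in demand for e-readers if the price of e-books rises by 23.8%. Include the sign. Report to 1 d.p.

-82.0%

At P_A = 28.23, P_B = 21.9: Q_A = 53.839.
∂Q_A/∂P_B = -0.3P_A = -8.4690.
ε = (∂Q_A/∂P_B)(P_B/Q_A) = -8.4690 × 21.9/53.839 ≈ -3.445.
%ΔQ_A ≈ ε × %ΔP_B = -3.445 × (23.8%) = -82.0%.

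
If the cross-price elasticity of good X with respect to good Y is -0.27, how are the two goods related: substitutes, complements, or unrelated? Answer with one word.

complements

ε = -0.27 < 0, so a higher price of good Y lowers demand for good X: complements.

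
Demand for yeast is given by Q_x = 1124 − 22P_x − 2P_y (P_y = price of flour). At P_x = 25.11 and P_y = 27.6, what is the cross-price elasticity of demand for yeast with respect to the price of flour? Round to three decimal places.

At P_x = 25.11 and P_y = 27.6: Q_x = 516.38.
∂Q_x/∂P_y = -2.
ε = (∂Q_x/∂P_y)(P_y/Q_x) = -2 × (27.6/516.38) ≈ -0.107.

-0.107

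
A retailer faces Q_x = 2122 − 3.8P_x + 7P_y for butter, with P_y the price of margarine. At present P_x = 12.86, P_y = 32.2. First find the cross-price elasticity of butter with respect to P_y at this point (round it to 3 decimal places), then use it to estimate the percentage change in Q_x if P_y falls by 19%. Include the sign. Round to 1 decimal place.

At P_x = 12.86, P_y = 32.2: Q_x = 2298.532.
∂Q_x/∂P_y = 7.
ε = (∂Q_x/∂P_y)(P_y/Q_x) = 7.0000 × 32.2/2298.532 ≈ 0.098.
%ΔQ_x ≈ ε × %ΔP_y = 0.098 × (-19%) = -1.9%.

-1.9%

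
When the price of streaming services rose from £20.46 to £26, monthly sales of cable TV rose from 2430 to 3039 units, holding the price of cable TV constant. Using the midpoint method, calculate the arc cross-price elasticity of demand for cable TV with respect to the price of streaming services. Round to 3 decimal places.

ΔQ_A = 3039 − 2430 = 609; ΔP_B = 26 − 20.46 = 5.54.
Midpoints: Q̄_A = 2734.5, P̄_B = 23.23.
ε = (ΔQ_A/Q̄_A)/(ΔP_B/P̄_B) = (609/2734.5)/(5.54/23.23) ≈ 0.934.

0.934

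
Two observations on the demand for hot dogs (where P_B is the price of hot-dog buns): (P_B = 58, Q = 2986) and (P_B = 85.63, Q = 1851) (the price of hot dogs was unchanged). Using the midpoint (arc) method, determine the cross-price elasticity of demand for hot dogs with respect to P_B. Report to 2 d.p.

-1.22

ΔQ_A = 1851 − 2986 = -1135; ΔP_B = 85.63 − 58 = 27.63.
Midpoints: Q̄_A = 2418.5, P̄_B = 71.81.
ε = (ΔQ_A/Q̄_A)/(ΔP_B/P̄_B) = (-1135/2418.5)/(27.63/71.81) ≈ -1.22.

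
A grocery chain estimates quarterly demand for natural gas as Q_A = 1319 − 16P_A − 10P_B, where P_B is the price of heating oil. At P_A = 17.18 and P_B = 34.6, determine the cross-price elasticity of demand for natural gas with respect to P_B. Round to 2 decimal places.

-0.50

At P_A = 17.18 and P_B = 34.6: Q_A = 698.12.
∂Q_A/∂P_B = -10.
ε = (∂Q_A/∂P_B)(P_B/Q_A) = -10 × (34.6/698.12) ≈ -0.50.
Since ε < 0, natural gas and heating oil are complements.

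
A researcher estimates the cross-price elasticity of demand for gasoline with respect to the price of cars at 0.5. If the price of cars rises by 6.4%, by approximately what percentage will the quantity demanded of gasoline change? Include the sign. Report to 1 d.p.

3.2%

%ΔQ ≈ ε × %ΔP of cars = 0.5 × (6.4%) = 3.2%.
Demand for gasoline rises by about 3.2%.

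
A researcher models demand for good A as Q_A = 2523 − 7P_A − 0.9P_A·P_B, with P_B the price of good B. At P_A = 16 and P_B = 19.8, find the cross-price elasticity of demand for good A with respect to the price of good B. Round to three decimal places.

At P_A = 16 and P_B = 19.8: Q_A = 2125.88.
∂Q_A/∂P_B = -0.9P_A = -0.9(16) = -14.4000.
ε = (∂Q_A/∂P_B)(P_B/Q_A) = -14.4000 × (19.8/2125.88) ≈ -0.134.
ε < 0: complements.

-0.134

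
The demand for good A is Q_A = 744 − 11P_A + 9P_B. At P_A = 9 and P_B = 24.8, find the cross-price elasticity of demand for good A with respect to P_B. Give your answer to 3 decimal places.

At P_A = 9 and P_B = 24.8: Q_A = 868.2.
∂Q_A/∂P_B = 9.
ε = (∂Q_A/∂P_B)(P_B/Q_A) = 9 × (24.8/868.2) ≈ 0.257.

0.257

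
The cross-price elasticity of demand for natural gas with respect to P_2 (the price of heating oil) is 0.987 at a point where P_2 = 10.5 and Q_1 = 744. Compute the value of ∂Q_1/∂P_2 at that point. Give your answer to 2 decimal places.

69.94

ε = (∂Q_1/∂P_2)·(P_2/Q_1) ⇒ ∂Q_1/∂P_2 = ε·Q_1/P_2 = 0.987 × 744/10.5 ≈ 69.94.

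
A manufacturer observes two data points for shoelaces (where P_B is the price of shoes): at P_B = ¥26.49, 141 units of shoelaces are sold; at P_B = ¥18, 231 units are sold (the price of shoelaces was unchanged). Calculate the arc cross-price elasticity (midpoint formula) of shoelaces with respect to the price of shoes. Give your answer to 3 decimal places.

ΔQ_A = 231 − 141 = 90; ΔP_B = 18 − 26.49 = -8.49.
Midpoints: Q̄_A = 186.0, P̄_B = 22.24.
ε = (ΔQ_A/Q̄_A)/(ΔP_B/P̄_B) = (90/186.0)/(-8.49/22.24) ≈ -1.268.
ε < 0: shoelaces and shoes are complements.

-1.268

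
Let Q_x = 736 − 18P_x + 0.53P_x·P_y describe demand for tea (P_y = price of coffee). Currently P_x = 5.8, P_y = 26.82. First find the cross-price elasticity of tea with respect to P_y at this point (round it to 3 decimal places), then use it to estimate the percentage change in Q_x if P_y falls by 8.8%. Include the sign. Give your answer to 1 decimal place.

At P_x = 5.8, P_y = 26.82: Q_x = 714.045.
∂Q_x/∂P_y = 0.53P_x = 3.0740.
ε = (∂Q_x/∂P_y)(P_y/Q_x) = 3.0740 × 26.82/714.045 ≈ 0.115.
%ΔQ_x ≈ ε × %ΔP_y = 0.115 × (-8.8%) = -1.0%.

-1.0%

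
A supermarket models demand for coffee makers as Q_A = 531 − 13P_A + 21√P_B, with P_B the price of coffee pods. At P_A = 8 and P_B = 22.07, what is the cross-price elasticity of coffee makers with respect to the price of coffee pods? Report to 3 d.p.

At P_A = 8 and P_B = 22.07: Q_A = 525.655.
∂Q_A/∂P_B = 21/(2√P_B) = 21/(2√22.07) = 2.2351.
ε = (∂Q_A/∂P_B)(P_B/Q_A) = 2.2351 × (22.07/525.655) ≈ 0.094.

0.094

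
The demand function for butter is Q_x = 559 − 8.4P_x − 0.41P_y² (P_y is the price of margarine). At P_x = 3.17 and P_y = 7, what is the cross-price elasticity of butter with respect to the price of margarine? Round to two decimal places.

-0.08

At P_x = 3.17 and P_y = 7: Q_x = 512.282.
∂Q_x/∂P_y = -0.82P_y = -0.82(7) = -5.7400.
ε = (∂Q_x/∂P_y)(P_y/Q_x) = -5.7400 × (7/512.282) ≈ -0.08.
ε < 0: complements.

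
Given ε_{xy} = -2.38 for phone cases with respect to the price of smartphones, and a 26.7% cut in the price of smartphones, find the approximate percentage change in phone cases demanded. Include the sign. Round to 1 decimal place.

%ΔQ ≈ ε × %ΔP of smartphones = -2.38 × (-26.7%) = 63.5%.

63.5%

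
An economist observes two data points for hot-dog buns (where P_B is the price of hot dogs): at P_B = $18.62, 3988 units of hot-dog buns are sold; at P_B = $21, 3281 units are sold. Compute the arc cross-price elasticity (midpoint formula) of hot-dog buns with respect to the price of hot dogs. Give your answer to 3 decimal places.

-1.619

ΔQ_A = 3281 − 3988 = -707; ΔP_B = 21 − 18.62 = 2.38.
Midpoints: Q̄_A = 3634.5, P̄_B = 19.81.
ε = (ΔQ_A/Q̄_A)/(ΔP_B/P̄_B) = (-707/3634.5)/(2.38/19.81) ≈ -1.619.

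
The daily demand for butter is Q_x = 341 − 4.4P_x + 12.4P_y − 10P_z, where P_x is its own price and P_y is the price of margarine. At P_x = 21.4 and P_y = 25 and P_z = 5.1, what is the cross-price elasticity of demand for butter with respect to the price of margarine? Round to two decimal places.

0.61

At P_x = 21.4 and P_y = 25 and P_z = 5.1: Q_x = 505.84.
∂Q_x/∂P_y = 12.4.
ε = (∂Q_x/∂P_y)(P_y/Q_x) = 12.4 × (25/505.84) ≈ 0.61.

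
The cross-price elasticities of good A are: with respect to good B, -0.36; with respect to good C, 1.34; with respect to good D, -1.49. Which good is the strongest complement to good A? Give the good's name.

good D

Complements have ε < 0. The most negative value is -1.49 (good D).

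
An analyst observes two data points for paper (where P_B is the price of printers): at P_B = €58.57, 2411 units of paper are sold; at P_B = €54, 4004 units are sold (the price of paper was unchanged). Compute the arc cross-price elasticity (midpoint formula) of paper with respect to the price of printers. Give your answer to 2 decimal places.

-6.12

ΔQ_A = 4004 − 2411 = 1593; ΔP_B = 54 − 58.57 = -4.57.
Midpoints: Q̄_A = 3207.5, P̄_B = 56.28.
ε = (ΔQ_A/Q̄_A)/(ΔP_B/P̄_B) = (1593/3207.5)/(-4.57/56.28) ≈ -6.12.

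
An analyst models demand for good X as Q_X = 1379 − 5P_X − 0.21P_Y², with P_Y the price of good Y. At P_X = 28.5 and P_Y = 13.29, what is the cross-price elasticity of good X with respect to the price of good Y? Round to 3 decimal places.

At P_X = 28.5 and P_Y = 13.29: Q_X = 1199.409.
∂Q_X/∂P_Y = -0.42P_Y = -0.42(13.29) = -5.5818.
ε = (∂Q_X/∂P_Y)(P_Y/Q_X) = -5.5818 × (13.29/1199.409) ≈ -0.062.
ε < 0: complements.

-0.062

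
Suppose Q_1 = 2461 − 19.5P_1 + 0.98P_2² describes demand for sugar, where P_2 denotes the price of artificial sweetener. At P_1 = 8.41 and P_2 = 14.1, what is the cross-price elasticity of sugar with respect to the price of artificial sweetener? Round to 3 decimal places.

At P_1 = 8.41 and P_2 = 14.1: Q_1 = 2491.839.
∂Q_1/∂P_2 = 1.96P_2 = 1.96(14.1) = 27.6360.
ε = (∂Q_1/∂P_2)(P_2/Q_1) = 27.6360 × (14.1/2491.839) ≈ 0.156.
ε > 0: substitutes.

0.156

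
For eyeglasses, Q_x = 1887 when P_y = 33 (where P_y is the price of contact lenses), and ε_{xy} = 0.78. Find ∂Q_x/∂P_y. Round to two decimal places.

ε = (∂Q_x/∂P_y)·(P_y/Q_x) ⇒ ∂Q_x/∂P_y = ε·Q_x/P_y = 0.78 × 1887/33 ≈ 44.60.

44.60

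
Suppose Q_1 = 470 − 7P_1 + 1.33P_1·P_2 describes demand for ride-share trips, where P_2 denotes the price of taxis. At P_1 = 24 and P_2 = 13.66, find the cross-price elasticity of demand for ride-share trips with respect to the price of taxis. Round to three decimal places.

0.591

At P_1 = 24 and P_2 = 13.66: Q_1 = 738.027.
∂Q_1/∂P_2 = 1.33P_1 = 1.33(24) = 31.9200.
ε = (∂Q_1/∂P_2)(P_2/Q_1) = 31.9200 × (13.66/738.027) ≈ 0.591.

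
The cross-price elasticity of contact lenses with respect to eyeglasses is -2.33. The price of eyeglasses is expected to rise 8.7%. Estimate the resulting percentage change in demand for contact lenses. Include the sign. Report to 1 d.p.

-20.3%

%ΔQ ≈ ε × %ΔP of eyeglasses = -2.33 × (8.7%) = -20.3%.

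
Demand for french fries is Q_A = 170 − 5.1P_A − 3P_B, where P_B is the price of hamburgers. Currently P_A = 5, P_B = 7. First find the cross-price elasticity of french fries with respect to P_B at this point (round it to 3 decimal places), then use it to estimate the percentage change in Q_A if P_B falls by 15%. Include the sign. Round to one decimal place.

At P_A = 5, P_B = 7: Q_A = 123.5.
∂Q_A/∂P_B = -3.
ε = (∂Q_A/∂P_B)(P_B/Q_A) = -3.0000 × 7/123.5 ≈ -0.170.
%ΔQ_A ≈ ε × %ΔP_B = -0.170 × (-15%) = 2.6%.

2.6%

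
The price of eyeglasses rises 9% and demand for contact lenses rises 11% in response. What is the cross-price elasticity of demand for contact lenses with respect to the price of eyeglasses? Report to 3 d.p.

1.222

ε = (%ΔQ of contact lenses) / (%ΔP of eyeglasses) = (11%) / (9%) ≈ 1.222.
Positive cross-price elasticity: substitutes.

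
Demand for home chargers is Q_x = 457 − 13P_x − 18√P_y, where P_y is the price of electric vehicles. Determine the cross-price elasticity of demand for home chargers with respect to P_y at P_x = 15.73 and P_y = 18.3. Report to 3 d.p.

At P_x = 15.73 and P_y = 18.3: Q_x = 175.509.
∂Q_x/∂P_y = -18/(2√P_y) = -18/(2√18.3) = -2.1039.
ε = (∂Q_x/∂P_y)(P_y/Q_x) = -2.1039 × (18.3/175.509) ≈ -0.219.
ε < 0: complements.

-0.219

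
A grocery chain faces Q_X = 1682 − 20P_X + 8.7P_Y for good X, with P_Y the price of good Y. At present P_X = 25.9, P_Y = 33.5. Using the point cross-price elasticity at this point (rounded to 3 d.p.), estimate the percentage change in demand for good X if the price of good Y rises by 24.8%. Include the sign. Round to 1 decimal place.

5.0%

At P_X = 25.9, P_Y = 33.5: Q_X = 1455.45.
∂Q_X/∂P_Y = 8.7.
ε = (∂Q_X/∂P_Y)(P_Y/Q_X) = 8.7000 × 33.5/1455.45 ≈ 0.200.
%ΔQ_X ≈ ε × %ΔP_Y = 0.200 × (24.8%) = 5.0%.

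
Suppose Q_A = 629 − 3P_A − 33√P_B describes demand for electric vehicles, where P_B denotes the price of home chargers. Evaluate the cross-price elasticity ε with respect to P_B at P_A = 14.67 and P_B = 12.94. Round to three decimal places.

At P_A = 14.67 and P_B = 12.94: Q_A = 466.282.
∂Q_A/∂P_B = -33/(2√P_B) = -33/(2√12.94) = -4.5869.
ε = (∂Q_A/∂P_B)(P_B/Q_A) = -4.5869 × (12.94/466.282) ≈ -0.127.

-0.127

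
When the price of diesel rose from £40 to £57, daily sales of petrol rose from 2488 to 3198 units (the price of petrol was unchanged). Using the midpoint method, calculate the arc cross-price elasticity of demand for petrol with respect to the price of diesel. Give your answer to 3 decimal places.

0.712

ΔQ_A = 3198 − 2488 = 710; ΔP_B = 57 − 40 = 17.
Midpoints: Q̄_A = 2843.0, P̄_B = 48.50.
ε = (ΔQ_A/Q̄_A)/(ΔP_B/P̄_B) = (710/2843.0)/(17/48.50) ≈ 0.712.
ε > 0: petrol and diesel are substitutes.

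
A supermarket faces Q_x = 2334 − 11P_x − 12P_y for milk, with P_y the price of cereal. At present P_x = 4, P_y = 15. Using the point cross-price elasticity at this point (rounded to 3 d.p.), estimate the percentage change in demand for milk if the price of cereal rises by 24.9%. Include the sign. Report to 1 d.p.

At P_x = 4, P_y = 15: Q_x = 2110.
∂Q_x/∂P_y = -12.
ε = (∂Q_x/∂P_y)(P_y/Q_x) = -12.0000 × 15/2110 ≈ -0.085.
%ΔQ_x ≈ ε × %ΔP_y = -0.085 × (24.9%) = -2.1%.

-2.1%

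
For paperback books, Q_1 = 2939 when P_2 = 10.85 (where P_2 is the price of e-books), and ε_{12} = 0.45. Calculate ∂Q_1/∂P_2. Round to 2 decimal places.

ε = (∂Q_1/∂P_2)·(P_2/Q_1) ⇒ ∂Q_1/∂P_2 = ε·Q_1/P_2 = 0.45 × 2939/10.85 ≈ 121.89.

121.89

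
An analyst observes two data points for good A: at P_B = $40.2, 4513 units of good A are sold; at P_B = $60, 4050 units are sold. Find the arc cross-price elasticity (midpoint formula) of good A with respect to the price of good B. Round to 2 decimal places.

ΔQ_A = 4050 − 4513 = -463; ΔP_B = 60 − 40.2 = 19.8.
Midpoints: Q̄_A = 4281.5, P̄_B = 50.10.
ε = (ΔQ_A/Q̄_A)/(ΔP_B/P̄_B) = (-463/4281.5)/(19.8/50.10) ≈ -0.27.
ε < 0: good A and good B are complements.

-0.27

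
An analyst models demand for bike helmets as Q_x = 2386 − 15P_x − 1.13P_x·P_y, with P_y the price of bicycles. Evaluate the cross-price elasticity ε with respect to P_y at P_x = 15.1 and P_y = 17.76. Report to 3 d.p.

At P_x = 15.1 and P_y = 17.76: Q_x = 1856.461.
∂Q_x/∂P_y = -1.13P_x = -1.13(15.1) = -17.0630.
ε = (∂Q_x/∂P_y)(P_y/Q_x) = -17.0630 × (17.76/1856.461) ≈ -0.163.
ε < 0: complements.

-0.163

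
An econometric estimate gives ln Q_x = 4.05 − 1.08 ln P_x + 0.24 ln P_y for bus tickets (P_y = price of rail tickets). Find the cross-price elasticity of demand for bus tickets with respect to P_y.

0.24

In a log-linear (constant-elasticity) demand function, the coefficient on ln P_y is the cross-price elasticity.
ε = 0.24. Positive, so bus tickets and rail tickets are substitutes.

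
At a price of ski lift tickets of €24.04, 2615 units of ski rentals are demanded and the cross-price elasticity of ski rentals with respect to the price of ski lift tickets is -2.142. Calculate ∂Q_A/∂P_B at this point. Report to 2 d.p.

ε = (∂Q_A/∂P_B)·(P_B/Q_A) ⇒ ∂Q_A/∂P_B = ε·Q_A/P_B = -2.142 × 2615/24.04 ≈ -233.00.

-233.00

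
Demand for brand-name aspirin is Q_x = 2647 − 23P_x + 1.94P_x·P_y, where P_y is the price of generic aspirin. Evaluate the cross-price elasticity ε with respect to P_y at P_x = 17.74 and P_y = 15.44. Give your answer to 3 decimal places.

At P_x = 17.74 and P_y = 15.44: Q_x = 2770.357.
∂Q_x/∂P_y = 1.94P_x = 1.94(17.74) = 34.4156.
ε = (∂Q_x/∂P_y)(P_y/Q_x) = 34.4156 × (15.44/2770.357) ≈ 0.192.

0.192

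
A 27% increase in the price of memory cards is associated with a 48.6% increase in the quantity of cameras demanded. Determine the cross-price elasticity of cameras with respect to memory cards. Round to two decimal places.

ε = (%ΔQ of cameras) / (%ΔP of memory cards) = (48.6%) / (27%) ≈ 1.80.
Positive cross-price elasticity: substitutes.

1.80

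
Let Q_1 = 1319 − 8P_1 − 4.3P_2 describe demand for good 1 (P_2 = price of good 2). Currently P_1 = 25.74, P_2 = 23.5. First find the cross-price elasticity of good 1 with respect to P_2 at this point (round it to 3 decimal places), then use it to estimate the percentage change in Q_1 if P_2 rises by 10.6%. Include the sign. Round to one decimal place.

-1.1%

At P_1 = 25.74, P_2 = 23.5: Q_1 = 1012.03.
∂Q_1/∂P_2 = -4.3.
ε = (∂Q_1/∂P_2)(P_2/Q_1) = -4.3000 × 23.5/1012.03 ≈ -0.100.
%ΔQ_1 ≈ ε × %ΔP_2 = -0.100 × (10.6%) = -1.1%.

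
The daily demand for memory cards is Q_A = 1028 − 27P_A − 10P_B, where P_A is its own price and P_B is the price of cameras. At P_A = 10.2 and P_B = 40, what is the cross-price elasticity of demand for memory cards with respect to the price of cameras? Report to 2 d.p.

-1.13

At P_A = 10.2 and P_B = 40: Q_A = 352.6.
∂Q_A/∂P_B = -10.
ε = (∂Q_A/∂P_B)(P_B/Q_A) = -10 × (40/352.6) ≈ -1.13.
Since ε < 0, memory cards and cameras are complements.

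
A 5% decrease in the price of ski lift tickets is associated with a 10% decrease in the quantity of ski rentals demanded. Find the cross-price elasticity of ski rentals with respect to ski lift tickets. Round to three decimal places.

2.000

ε = (%ΔQ of ski rentals) / (%ΔP of ski lift tickets) = (-10%) / (-5%) ≈ 2.000.
Positive cross-price elasticity: substitutes.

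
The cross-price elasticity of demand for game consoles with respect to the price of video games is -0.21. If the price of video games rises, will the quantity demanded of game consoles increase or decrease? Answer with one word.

ε < 0 and the price of video games rises, so the quantity of game consoles moves in the opposite direction: it decreases.

decrease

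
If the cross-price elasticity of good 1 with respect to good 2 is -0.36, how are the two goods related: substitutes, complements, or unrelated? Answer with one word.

ε = -0.36 < 0, so a higher price of good 2 lowers demand for good 1: complements.

complements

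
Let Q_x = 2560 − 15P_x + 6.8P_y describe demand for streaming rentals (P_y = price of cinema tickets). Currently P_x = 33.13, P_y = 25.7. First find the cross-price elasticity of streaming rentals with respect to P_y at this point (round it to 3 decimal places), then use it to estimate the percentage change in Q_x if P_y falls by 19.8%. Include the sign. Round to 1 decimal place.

-1.5%

At P_x = 33.13, P_y = 25.7: Q_x = 2237.81.
∂Q_x/∂P_y = 6.8.
ε = (∂Q_x/∂P_y)(P_y/Q_x) = 6.8000 × 25.7/2237.81 ≈ 0.078.
%ΔQ_x ≈ ε × %ΔP_y = 0.078 × (-19.8%) = -1.5%.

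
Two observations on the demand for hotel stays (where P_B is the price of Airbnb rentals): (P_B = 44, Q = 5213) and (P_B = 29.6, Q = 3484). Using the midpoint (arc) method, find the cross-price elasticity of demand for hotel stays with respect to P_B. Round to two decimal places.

1.02

ΔQ_A = 3484 − 5213 = -1729; ΔP_B = 29.6 − 44 = -14.4.
Midpoints: Q̄_A = 4348.5, P̄_B = 36.80.
ε = (ΔQ_A/Q̄_A)/(ΔP_B/P̄_B) = (-1729/4348.5)/(-14.4/36.80) ≈ 1.02.
ε > 0: hotel stays and Airbnb rentals are substitutes.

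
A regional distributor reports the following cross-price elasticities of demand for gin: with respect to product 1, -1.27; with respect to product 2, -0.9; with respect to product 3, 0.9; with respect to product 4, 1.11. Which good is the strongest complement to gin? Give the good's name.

Complements have ε < 0. The most negative value is -1.27 (product 1).

product 1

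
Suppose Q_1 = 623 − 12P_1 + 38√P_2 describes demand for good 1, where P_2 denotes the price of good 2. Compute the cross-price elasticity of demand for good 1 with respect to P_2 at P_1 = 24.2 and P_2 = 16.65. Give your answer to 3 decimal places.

At P_1 = 24.2 and P_2 = 16.65: Q_1 = 487.657.
∂Q_1/∂P_2 = 38/(2√P_2) = 38/(2√16.65) = 4.6564.
ε = (∂Q_1/∂P_2)(P_2/Q_1) = 4.6564 × (16.65/487.657) ≈ 0.159.
ε > 0: substitutes.

0.159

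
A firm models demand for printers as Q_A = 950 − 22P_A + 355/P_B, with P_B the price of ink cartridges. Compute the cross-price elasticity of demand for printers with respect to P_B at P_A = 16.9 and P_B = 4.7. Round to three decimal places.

At P_A = 16.9 and P_B = 4.7: Q_A = 653.732.
∂Q_A/∂P_B = −355/P_B² = -16.0706.
ε = (∂Q_A/∂P_B)(P_B/Q_A) = -16.0706 × (4.7/653.732) ≈ -0.116.
ε < 0: complements.

-0.116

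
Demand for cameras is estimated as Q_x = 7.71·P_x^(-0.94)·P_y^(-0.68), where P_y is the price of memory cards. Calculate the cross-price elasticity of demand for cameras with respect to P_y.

-0.68

In a log-linear (constant-elasticity) demand function, the coefficient on the exponent of P_y is the cross-price elasticity.
ε = -0.68. Negative, so cameras and memory cards are complements.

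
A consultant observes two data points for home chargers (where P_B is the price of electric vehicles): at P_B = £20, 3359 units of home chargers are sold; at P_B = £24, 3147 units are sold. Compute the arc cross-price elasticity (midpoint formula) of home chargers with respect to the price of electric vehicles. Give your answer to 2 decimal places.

ΔQ_A = 3147 − 3359 = -212; ΔP_B = 24 − 20 = 4.
Midpoints: Q̄_A = 3253.0, P̄_B = 22.00.
ε = (ΔQ_A/Q̄_A)/(ΔP_B/P̄_B) = (-212/3253.0)/(4/22.00) ≈ -0.36.
ε < 0: home chargers and electric vehicles are complements.

-0.36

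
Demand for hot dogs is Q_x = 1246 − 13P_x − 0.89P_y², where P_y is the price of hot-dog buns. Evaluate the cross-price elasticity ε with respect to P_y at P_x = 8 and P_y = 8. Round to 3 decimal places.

-0.105

At P_x = 8 and P_y = 8: Q_x = 1085.04.
∂Q_x/∂P_y = -1.78P_y = -1.78(8) = -14.2400.
ε = (∂Q_x/∂P_y)(P_y/Q_x) = -14.2400 × (8/1085.04) ≈ -0.105.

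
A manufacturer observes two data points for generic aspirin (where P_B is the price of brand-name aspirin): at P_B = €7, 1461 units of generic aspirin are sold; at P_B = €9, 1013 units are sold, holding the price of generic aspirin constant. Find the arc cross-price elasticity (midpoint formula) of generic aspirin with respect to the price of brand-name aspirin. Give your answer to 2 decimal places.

ΔQ_A = 1013 − 1461 = -448; ΔP_B = 9 − 7 = 2.
Midpoints: Q̄_A = 1237.0, P̄_B = 8.00.
ε = (ΔQ_A/Q̄_A)/(ΔP_B/P̄_B) = (-448/1237.0)/(2/8.00) ≈ -1.45.

-1.45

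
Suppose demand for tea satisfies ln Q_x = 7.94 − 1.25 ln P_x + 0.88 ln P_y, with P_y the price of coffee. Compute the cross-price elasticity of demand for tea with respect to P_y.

In a log-linear (constant-elasticity) demand function, the coefficient on ln P_y is the cross-price elasticity.
ε = 0.88. Positive, so tea and coffee are substitutes.

0.88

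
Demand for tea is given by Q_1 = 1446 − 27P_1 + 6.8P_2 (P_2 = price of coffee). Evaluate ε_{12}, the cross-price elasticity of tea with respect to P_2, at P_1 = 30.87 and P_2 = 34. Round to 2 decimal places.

0.27

At P_1 = 30.87 and P_2 = 34: Q_1 = 843.71.
∂Q_1/∂P_2 = 6.8.
ε = (∂Q_1/∂P_2)(P_2/Q_1) = 6.8 × (34/843.71) ≈ 0.27.
Since ε > 0, tea and coffee are substitutes.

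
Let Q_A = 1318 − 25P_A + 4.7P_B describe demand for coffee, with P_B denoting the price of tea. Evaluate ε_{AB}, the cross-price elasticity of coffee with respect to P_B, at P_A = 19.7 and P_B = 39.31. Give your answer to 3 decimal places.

At P_A = 19.7 and P_B = 39.31: Q_A = 1010.257.
∂Q_A/∂P_B = 4.7.
ε = (∂Q_A/∂P_B)(P_B/Q_A) = 4.7 × (39.31/1010.257) ≈ 0.183.

0.183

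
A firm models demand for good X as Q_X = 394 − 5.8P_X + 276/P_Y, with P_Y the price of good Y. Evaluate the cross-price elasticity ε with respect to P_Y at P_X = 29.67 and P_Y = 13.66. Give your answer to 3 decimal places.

-0.083

At P_X = 29.67 and P_Y = 13.66: Q_X = 242.119.
∂Q_X/∂P_Y = −276/P_Y² = -1.4791.
ε = (∂Q_X/∂P_Y)(P_Y/Q_X) = -1.4791 × (13.66/242.119) ≈ -0.083.
ε < 0: complements.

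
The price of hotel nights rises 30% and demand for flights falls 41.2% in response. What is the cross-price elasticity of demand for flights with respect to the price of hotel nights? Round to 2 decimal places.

-1.37

ε = (%ΔQ of flights) / (%ΔP of hotel nights) = (-41.2%) / (30%) ≈ -1.37.
Negative cross-price elasticity: complements.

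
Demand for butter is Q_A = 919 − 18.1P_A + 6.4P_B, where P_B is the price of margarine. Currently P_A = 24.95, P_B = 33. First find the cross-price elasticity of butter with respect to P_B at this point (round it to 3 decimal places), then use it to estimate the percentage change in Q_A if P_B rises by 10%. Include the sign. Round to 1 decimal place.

3.1%

At P_A = 24.95, P_B = 33: Q_A = 678.605.
∂Q_A/∂P_B = 6.4.
ε = (∂Q_A/∂P_B)(P_B/Q_A) = 6.4000 × 33/678.605 ≈ 0.311.
%ΔQ_A ≈ ε × %ΔP_B = 0.311 × (10%) = 3.1%.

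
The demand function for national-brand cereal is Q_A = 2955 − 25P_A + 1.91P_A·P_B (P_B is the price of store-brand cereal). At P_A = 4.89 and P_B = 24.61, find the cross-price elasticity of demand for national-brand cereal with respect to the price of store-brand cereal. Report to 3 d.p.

At P_A = 4.89 and P_B = 24.61: Q_A = 3062.605.
∂Q_A/∂P_B = 1.91P_A = 1.91(4.89) = 9.3399.
ε = (∂Q_A/∂P_B)(P_B/Q_A) = 9.3399 × (24.61/3062.605) ≈ 0.075.

0.075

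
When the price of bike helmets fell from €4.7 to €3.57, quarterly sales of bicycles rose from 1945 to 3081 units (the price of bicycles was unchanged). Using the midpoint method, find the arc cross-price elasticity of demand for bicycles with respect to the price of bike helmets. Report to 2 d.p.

-1.65

ΔQ_A = 3081 − 1945 = 1136; ΔP_B = 3.57 − 4.7 = -1.13.
Midpoints: Q̄_A = 2513.0, P̄_B = 4.13.
ε = (ΔQ_A/Q̄_A)/(ΔP_B/P̄_B) = (1136/2513.0)/(-1.13/4.13) ≈ -1.65.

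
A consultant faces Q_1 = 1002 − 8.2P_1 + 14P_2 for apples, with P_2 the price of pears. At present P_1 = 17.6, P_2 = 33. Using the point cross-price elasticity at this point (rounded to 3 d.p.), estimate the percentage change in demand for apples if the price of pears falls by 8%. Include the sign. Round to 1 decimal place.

At P_1 = 17.6, P_2 = 33: Q_1 = 1319.68.
∂Q_1/∂P_2 = 14.
ε = (∂Q_1/∂P_2)(P_2/Q_1) = 14.0000 × 33/1319.68 ≈ 0.350.
%ΔQ_1 ≈ ε × %ΔP_2 = 0.350 × (-8%) = -2.8%.

-2.8%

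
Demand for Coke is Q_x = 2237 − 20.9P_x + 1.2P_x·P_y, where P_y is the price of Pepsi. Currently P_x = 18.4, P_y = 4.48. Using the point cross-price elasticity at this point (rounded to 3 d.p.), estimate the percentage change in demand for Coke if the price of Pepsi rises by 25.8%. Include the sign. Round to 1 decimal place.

At P_x = 18.4, P_y = 4.48: Q_x = 1951.358.
∂Q_x/∂P_y = 1.2P_x = 22.0800.
ε = (∂Q_x/∂P_y)(P_y/Q_x) = 22.0800 × 4.48/1951.358 ≈ 0.051.
%ΔQ_x ≈ ε × %ΔP_y = 0.051 × (25.8%) = 1.3%.

1.3%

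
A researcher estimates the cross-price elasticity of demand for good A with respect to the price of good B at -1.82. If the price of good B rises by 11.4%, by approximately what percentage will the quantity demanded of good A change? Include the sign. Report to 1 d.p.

-20.7%

%ΔQ ≈ ε × %ΔP of good B = -1.82 × (11.4%) = -20.7%.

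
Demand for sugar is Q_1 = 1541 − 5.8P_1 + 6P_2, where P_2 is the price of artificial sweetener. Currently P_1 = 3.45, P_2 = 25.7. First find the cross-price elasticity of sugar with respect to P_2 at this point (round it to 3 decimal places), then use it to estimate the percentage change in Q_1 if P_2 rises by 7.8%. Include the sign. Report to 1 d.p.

At P_1 = 3.45, P_2 = 25.7: Q_1 = 1675.19.
∂Q_1/∂P_2 = 6.
ε = (∂Q_1/∂P_2)(P_2/Q_1) = 6.0000 × 25.7/1675.19 ≈ 0.092.
%ΔQ_1 ≈ ε × %ΔP_2 = 0.092 × (7.8%) = 0.7%.

0.7%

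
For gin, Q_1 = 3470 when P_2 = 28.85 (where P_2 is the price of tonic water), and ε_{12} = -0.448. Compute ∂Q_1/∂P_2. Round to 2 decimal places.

ε = (∂Q_1/∂P_2)·(P_2/Q_1) ⇒ ∂Q_1/∂P_2 = ε·Q_1/P_2 = -0.448 × 3470/28.85 ≈ -53.88.

-53.88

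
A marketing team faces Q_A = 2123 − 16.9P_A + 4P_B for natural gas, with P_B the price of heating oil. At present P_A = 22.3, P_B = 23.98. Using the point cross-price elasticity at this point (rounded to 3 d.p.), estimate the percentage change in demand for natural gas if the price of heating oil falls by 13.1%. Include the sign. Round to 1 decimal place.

At P_A = 22.3, P_B = 23.98: Q_A = 1842.05.
∂Q_A/∂P_B = 4.
ε = (∂Q_A/∂P_B)(P_B/Q_A) = 4.0000 × 23.98/1842.05 ≈ 0.052.
%ΔQ_A ≈ ε × %ΔP_B = 0.052 × (-13.1%) = -0.7%.

-0.7%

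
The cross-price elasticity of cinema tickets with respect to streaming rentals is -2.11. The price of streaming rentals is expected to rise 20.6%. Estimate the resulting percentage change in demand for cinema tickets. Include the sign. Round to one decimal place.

%ΔQ ≈ ε × %ΔP of streaming rentals = -2.11 × (20.6%) = -43.5%.
Demand for cinema tickets falls by about 43.5%.

-43.5%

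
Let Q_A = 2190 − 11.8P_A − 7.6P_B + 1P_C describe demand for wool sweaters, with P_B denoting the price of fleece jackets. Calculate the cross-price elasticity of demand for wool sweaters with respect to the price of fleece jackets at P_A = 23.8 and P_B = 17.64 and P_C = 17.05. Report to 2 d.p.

At P_A = 23.8 and P_B = 17.64 and P_C = 17.05: Q_A = 1792.146.
∂Q_A/∂P_B = -7.6.
ε = (∂Q_A/∂P_B)(P_B/Q_A) = -7.6 × (17.64/1792.146) ≈ -0.07.
Since ε < 0, wool sweaters and fleece jackets are complements.

-0.07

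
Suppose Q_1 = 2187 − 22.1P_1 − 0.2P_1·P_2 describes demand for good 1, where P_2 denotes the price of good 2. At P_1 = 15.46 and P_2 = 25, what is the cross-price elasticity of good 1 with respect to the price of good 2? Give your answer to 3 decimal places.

At P_1 = 15.46 and P_2 = 25: Q_1 = 1768.034.
∂Q_1/∂P_2 = -0.2P_1 = -0.2(15.46) = -3.0920.
ε = (∂Q_1/∂P_2)(P_2/Q_1) = -3.0920 × (25/1768.034) ≈ -0.044.
ε < 0: complements.

-0.044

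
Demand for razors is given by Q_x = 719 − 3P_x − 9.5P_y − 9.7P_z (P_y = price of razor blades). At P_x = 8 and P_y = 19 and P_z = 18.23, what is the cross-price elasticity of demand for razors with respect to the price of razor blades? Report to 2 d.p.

-0.53

At P_x = 8 and P_y = 19 and P_z = 18.23: Q_x = 337.669.
∂Q_x/∂P_y = -9.5.
ε = (∂Q_x/∂P_y)(P_y/Q_x) = -9.5 × (19/337.669) ≈ -0.53.
Since ε < 0, razors and razor blades are complements.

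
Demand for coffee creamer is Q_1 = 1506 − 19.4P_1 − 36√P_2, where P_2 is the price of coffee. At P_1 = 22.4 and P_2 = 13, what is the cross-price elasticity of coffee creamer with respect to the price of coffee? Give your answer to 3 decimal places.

-0.069

At P_1 = 22.4 and P_2 = 13: Q_1 = 941.640.
∂Q_1/∂P_2 = -36/(2√P_2) = -36/(2√13) = -4.9923.
ε = (∂Q_1/∂P_2)(P_2/Q_1) = -4.9923 × (13/941.640) ≈ -0.069.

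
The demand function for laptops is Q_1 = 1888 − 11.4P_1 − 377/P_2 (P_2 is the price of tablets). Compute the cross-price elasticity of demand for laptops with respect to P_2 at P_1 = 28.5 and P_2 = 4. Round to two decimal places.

At P_1 = 28.5 and P_2 = 4: Q_1 = 1468.85.
∂Q_1/∂P_2 = 377/P_2² = 23.5625.
ε = (∂Q_1/∂P_2)(P_2/Q_1) = 23.5625 × (4/1468.85) ≈ 0.06.
ε > 0: substitutes.

0.06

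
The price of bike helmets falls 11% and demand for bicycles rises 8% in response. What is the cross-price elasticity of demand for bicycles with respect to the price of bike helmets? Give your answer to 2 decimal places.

-0.73

ε = (%ΔQ of bicycles) / (%ΔP of bike helmets) = (8%) / (-11%) ≈ -0.73.
Negative cross-price elasticity: complements.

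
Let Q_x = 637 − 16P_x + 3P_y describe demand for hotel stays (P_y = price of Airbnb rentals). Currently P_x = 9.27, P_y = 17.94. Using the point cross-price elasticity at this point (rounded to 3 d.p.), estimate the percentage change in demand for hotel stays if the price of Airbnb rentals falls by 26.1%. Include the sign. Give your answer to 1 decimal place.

-2.6%

At P_x = 9.27, P_y = 17.94: Q_x = 542.5.
∂Q_x/∂P_y = 3.
ε = (∂Q_x/∂P_y)(P_y/Q_x) = 3.0000 × 17.94/542.5 ≈ 0.099.
%ΔQ_x ≈ ε × %ΔP_y = 0.099 × (-26.1%) = -2.6%.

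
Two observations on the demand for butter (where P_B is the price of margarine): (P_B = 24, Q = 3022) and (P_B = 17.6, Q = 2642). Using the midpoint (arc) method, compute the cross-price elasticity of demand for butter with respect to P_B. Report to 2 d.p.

ΔQ_A = 2642 − 3022 = -380; ΔP_B = 17.6 − 24 = -6.4.
Midpoints: Q̄_A = 2832.0, P̄_B = 20.80.
ε = (ΔQ_A/Q̄_A)/(ΔP_B/P̄_B) = (-380/2832.0)/(-6.4/20.80) ≈ 0.44.

0.44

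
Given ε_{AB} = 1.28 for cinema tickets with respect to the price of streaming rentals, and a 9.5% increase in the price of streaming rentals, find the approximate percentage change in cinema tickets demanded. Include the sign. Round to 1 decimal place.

12.2%

%ΔQ ≈ ε × %ΔP of streaming rentals = 1.28 × (9.5%) = 12.2%.
Demand for cinema tickets rises by about 12.2%.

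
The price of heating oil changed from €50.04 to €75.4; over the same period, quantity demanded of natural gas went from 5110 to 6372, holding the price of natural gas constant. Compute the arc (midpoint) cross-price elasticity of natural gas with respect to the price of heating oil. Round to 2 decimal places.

0.54

ΔQ_A = 6372 − 5110 = 1262; ΔP_B = 75.4 − 50.04 = 25.36.
Midpoints: Q̄_A = 5741.0, P̄_B = 62.72.
ε = (ΔQ_A/Q̄_A)/(ΔP_B/P̄_B) = (1262/5741.0)/(25.36/62.72) ≈ 0.54.
ε > 0: natural gas and heating oil are substitutes.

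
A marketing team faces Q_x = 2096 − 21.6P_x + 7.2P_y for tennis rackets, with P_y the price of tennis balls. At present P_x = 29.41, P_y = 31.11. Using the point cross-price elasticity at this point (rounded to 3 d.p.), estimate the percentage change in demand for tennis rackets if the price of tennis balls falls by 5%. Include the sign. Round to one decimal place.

-0.7%

At P_x = 29.41, P_y = 31.11: Q_x = 1684.736.
∂Q_x/∂P_y = 7.2.
ε = (∂Q_x/∂P_y)(P_y/Q_x) = 7.2000 × 31.11/1684.736 ≈ 0.133.
%ΔQ_x ≈ ε × %ΔP_y = 0.133 × (-5%) = -0.7%.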